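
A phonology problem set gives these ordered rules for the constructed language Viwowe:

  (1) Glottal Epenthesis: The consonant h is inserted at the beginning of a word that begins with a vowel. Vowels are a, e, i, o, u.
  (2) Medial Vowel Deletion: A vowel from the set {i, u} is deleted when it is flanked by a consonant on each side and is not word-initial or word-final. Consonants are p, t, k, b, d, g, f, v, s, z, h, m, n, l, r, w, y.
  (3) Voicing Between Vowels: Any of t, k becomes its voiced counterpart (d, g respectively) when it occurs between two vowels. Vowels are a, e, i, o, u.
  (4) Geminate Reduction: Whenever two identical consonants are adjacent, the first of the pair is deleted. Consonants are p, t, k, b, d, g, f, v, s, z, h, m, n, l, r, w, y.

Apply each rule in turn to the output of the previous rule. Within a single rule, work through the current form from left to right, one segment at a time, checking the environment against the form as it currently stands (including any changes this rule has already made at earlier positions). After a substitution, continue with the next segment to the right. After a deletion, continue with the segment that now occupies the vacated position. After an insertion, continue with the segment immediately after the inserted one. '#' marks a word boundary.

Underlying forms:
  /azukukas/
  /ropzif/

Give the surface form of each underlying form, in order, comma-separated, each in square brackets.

/azukukas/:
  (1) Glottal Epenthesis: [azukukas] → [hazukukas]
  (2) Medial Vowel Deletion: [hazukukas] → [hazkkas]
  (3) Voicing Between Vowels: no change — [hazkkas]
  (4) Geminate Reduction: [hazkkas] → [hazkas]
/ropzif/:
  (1) Glottal Epenthesis: no change — [ropzif]
  (2) Medial Vowel Deletion: [ropzif] → [ropzf]
  (3) Voicing Between Vowels: no change — [ropzf]
  (4) Geminate Reduction: no change — [ropzf]

[hazkas], [ropzf]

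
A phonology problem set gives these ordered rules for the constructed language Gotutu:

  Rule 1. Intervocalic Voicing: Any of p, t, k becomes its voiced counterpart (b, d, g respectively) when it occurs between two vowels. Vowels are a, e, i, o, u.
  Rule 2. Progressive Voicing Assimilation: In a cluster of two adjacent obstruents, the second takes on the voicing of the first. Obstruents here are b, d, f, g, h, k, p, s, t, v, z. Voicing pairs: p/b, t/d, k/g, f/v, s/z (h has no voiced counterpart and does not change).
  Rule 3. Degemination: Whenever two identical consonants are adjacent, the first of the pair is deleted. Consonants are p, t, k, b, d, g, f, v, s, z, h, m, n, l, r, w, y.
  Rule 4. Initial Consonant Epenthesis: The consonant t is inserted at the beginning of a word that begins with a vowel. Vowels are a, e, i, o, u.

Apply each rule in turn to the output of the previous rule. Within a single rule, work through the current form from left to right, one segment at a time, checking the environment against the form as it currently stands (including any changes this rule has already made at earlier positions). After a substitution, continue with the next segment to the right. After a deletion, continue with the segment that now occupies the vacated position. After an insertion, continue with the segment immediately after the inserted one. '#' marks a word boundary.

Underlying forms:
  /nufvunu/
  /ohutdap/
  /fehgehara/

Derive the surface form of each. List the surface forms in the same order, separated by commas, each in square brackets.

[nufunu], [tohutap], [fehkehara]

/nufvunu/:
  Rule 1 Intervocalic Voicing: no change — [nufvunu]
  Rule 2 Progressive Voicing Assimilation: [nufvunu] → [nuffunu]
  Rule 3 Degemination: [nuffunu] → [nufunu]
  Rule 4 Initial Consonant Epenthesis: no change — [nufunu]
/ohutdap/:
  Rule 1 Intervocalic Voicing: no change — [ohutdap]
  Rule 2 Progressive Voicing Assimilation: [ohutdap] → [ohuttap]
  Rule 3 Degemination: [ohuttap] → [ohutap]
  Rule 4 Initial Consonant Epenthesis: [ohutap] → [tohutap]
/fehgehara/:
  Rule 1 Intervocalic Voicing: no change — [fehgehara]
  Rule 2 Progressive Voicing Assimilation: [fehgehara] → [fehkehara]
  Rule 3 Degemination: no change — [fehkehara]
  Rule 4 Initial Consonant Epenthesis: no change — [fehkehara]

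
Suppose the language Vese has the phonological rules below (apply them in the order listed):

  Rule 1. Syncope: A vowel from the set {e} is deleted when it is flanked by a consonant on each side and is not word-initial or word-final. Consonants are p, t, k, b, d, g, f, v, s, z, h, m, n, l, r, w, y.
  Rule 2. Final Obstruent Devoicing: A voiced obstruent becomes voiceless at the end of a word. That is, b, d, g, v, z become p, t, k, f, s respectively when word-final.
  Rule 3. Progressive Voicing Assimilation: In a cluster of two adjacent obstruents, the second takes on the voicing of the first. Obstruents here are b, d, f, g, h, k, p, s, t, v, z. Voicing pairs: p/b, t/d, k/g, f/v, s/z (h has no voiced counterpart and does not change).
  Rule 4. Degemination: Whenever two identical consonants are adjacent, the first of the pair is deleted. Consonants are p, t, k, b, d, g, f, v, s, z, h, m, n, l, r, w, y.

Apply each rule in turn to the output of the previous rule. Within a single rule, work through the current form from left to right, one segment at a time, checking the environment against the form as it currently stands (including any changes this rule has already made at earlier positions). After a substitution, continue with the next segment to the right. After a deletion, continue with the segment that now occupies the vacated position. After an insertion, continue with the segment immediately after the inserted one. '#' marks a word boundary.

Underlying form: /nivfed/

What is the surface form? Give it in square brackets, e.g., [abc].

[nivd]

Rule 1 Syncope: [nivfed] → [nivfd]
Rule 2 Final Obstruent Devoicing: [nivfd] → [nivft]
Rule 3 Progressive Voicing Assimilation: [nivft] → [nivvd]
Rule 4 Degemination: [nivvd] → [nivd]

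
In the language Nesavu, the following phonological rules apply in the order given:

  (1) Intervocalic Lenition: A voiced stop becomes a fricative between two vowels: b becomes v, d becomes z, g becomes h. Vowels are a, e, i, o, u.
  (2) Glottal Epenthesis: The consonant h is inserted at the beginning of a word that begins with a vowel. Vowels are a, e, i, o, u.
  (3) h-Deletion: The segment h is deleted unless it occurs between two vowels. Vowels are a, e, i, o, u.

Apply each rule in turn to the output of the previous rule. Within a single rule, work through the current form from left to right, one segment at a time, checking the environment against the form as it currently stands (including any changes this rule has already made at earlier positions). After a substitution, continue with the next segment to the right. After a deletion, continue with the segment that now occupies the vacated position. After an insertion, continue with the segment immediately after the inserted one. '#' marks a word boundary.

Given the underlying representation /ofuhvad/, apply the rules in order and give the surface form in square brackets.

[ofuvad]

(1) Intervocalic Lenition: no change — [ofuhvad]
(2) Glottal Epenthesis: [ofuhvad] → [hofuhvad]
(3) h-Deletion: [hofuhvad] → [ofuvad]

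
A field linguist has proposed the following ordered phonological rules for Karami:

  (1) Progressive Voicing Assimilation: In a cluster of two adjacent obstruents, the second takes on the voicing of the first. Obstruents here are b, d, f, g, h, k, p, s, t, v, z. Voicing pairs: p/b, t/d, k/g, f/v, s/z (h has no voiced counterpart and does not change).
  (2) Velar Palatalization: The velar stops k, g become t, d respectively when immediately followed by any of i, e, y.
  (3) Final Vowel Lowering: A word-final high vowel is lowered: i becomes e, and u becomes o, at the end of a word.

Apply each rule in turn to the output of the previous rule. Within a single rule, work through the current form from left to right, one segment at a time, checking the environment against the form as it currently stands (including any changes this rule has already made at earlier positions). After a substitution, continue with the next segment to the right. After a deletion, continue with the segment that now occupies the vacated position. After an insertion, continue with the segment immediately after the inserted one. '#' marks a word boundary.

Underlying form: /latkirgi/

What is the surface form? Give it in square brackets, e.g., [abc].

(1) Progressive Voicing Assimilation: no change — [latkirgi]
(2) Velar Palatalization: [latkirgi] → [lattirdi]
(3) Final Vowel Lowering: [lattirdi] → [lattirde]

[lattirde]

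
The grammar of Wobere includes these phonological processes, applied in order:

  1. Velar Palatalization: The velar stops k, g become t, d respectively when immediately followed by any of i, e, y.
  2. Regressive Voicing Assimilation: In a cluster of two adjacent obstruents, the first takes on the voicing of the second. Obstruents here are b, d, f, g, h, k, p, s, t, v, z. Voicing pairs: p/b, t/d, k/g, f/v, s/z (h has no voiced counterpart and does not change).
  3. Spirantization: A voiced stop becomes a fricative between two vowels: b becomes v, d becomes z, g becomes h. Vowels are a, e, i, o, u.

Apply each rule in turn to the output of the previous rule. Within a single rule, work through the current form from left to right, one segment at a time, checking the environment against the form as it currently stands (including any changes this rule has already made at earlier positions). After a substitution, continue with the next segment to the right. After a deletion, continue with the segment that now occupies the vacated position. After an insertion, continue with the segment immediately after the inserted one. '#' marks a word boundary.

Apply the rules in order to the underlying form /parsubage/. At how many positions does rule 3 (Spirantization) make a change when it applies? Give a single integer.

2

1 Velar Palatalization: [parsubage] → [parsubade]
2 Regressive Voicing Assimilation: no change — [parsubade]
3 Spirantization: [parsubade] → [parsuvaze]
Rule 3 changed 2 position(s).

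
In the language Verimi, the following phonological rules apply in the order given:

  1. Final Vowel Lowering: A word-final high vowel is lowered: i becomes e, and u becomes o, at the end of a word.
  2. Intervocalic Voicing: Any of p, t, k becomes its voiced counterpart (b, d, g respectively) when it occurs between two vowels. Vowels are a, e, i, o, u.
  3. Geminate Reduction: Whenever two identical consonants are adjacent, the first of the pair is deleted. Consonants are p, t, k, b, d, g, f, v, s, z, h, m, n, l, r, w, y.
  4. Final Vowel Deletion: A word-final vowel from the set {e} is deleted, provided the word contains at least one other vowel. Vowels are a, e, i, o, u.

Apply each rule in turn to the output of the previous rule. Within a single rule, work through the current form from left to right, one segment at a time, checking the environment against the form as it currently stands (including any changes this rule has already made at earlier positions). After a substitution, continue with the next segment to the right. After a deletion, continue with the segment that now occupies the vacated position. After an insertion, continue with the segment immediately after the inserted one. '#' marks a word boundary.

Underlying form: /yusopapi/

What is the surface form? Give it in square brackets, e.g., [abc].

1 Final Vowel Lowering: [yusopapi] → [yusopape]
2 Intervocalic Voicing: [yusopape] → [yusobabe]
3 Geminate Reduction: no change — [yusobabe]
4 Final Vowel Deletion: [yusobabe] → [yusobab]

[yusobab]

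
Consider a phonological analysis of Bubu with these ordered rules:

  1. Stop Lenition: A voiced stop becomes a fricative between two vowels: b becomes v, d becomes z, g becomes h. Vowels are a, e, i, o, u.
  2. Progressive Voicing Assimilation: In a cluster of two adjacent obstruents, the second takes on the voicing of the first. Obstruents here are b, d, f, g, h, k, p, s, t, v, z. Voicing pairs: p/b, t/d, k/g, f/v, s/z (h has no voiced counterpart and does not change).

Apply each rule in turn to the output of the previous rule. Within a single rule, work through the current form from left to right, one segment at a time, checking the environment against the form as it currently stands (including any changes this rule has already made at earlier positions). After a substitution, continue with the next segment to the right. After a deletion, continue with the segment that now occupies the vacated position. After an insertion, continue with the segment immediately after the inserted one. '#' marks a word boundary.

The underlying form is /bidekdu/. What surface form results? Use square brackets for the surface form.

[bizektu]

1 Stop Lenition: [bidekdu] → [bizekdu]
2 Progressive Voicing Assimilation: [bizekdu] → [bizektu]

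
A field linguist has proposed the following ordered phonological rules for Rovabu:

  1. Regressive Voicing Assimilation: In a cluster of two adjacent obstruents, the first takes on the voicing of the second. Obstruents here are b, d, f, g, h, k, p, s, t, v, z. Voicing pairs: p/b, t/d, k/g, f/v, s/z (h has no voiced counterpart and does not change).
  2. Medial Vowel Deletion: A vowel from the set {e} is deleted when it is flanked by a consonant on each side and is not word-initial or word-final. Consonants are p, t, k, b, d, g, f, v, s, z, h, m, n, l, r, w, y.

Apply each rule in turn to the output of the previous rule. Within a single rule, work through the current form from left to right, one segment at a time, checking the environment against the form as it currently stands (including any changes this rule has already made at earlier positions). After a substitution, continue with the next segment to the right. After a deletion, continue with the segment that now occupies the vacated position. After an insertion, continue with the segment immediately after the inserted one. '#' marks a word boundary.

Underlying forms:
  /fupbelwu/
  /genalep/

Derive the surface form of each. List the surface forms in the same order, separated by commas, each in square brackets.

[fubblwu], [gnalp]

/fupbelwu/:
  1 Regressive Voicing Assimilation: [fupbelwu] → [fubbelwu]
  2 Medial Vowel Deletion: [fubbelwu] → [fubblwu]
/genalep/:
  1 Regressive Voicing Assimilation: no change — [genalep]
  2 Medial Vowel Deletion: [genalep] → [gnalp]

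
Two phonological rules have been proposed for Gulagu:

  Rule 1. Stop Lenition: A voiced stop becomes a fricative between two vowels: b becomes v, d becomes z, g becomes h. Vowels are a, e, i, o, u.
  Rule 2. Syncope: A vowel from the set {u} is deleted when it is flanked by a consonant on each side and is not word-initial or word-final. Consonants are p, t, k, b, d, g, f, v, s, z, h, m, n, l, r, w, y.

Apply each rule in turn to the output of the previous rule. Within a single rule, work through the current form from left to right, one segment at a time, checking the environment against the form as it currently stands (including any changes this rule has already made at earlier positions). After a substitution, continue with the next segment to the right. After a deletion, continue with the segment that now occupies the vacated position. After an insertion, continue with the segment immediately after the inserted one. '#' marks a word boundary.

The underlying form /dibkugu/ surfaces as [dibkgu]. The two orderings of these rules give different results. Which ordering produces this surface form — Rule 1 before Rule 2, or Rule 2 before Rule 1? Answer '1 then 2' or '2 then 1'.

Order 1 then 2:
  1 Stop Lenition: [dibkugu] → [dibkuhu]
  2 Syncope: [dibkuhu] → [dibkhu]
  result: [dibkhu]
Order 2 then 1:
  2 Syncope: [dibkugu] → [dibkgu]
  1 Stop Lenition: no change — [dibkgu]
  result: [dibkgu]

2 then 1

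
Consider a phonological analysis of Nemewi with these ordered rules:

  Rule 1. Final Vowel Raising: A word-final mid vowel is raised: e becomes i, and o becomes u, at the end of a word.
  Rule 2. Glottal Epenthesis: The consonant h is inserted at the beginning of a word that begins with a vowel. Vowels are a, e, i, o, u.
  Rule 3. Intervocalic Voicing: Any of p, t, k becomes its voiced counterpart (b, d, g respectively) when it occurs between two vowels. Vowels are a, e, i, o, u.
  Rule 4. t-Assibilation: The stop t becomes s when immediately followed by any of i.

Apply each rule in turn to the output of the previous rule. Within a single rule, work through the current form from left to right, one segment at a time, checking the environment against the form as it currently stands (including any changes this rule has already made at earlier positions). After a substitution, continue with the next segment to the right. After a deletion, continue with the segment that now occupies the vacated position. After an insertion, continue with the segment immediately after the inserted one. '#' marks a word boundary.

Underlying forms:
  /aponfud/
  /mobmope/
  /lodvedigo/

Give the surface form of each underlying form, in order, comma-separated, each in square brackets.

[habonfud], [mobmobi], [lodvedigu]

/aponfud/:
  Rule 1 Final Vowel Raising: no change — [aponfud]
  Rule 2 Glottal Epenthesis: [aponfud] → [haponfud]
  Rule 3 Intervocalic Voicing: [haponfud] → [habonfud]
  Rule 4 t-Assibilation: no change — [habonfud]
/mobmope/:
  Rule 1 Final Vowel Raising: [mobmope] → [mobmopi]
  Rule 2 Glottal Epenthesis: no change — [mobmopi]
  Rule 3 Intervocalic Voicing: [mobmopi] → [mobmobi]
  Rule 4 t-Assibilation: no change — [mobmobi]
/lodvedigo/:
  Rule 1 Final Vowel Raising: [lodvedigo] → [lodvedigu]
  Rule 2 Glottal Epenthesis: no change — [lodvedigu]
  Rule 3 Intervocalic Voicing: no change — [lodvedigu]
  Rule 4 t-Assibilation: no change — [lodvedigu]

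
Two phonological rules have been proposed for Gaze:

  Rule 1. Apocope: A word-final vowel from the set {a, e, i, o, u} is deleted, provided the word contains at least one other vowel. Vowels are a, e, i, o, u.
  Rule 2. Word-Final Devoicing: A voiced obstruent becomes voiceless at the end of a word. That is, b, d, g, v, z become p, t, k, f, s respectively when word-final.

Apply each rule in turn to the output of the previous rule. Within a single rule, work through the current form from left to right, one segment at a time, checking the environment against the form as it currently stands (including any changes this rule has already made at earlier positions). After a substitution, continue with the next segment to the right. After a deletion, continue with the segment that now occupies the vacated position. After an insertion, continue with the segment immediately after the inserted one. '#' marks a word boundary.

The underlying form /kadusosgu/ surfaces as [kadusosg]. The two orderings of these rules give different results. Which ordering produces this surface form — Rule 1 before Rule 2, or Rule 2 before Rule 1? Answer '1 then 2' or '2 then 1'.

2 then 1

Order 1 then 2:
  1 Apocope: [kadusosgu] → [kadusosg]
  2 Word-Final Devoicing: [kadusosg] → [kadusosk]
  result: [kadusosk]
Order 2 then 1:
  2 Word-Final Devoicing: no change — [kadusosgu]
  1 Apocope: [kadusosgu] → [kadusosg]
  result: [kadusosg]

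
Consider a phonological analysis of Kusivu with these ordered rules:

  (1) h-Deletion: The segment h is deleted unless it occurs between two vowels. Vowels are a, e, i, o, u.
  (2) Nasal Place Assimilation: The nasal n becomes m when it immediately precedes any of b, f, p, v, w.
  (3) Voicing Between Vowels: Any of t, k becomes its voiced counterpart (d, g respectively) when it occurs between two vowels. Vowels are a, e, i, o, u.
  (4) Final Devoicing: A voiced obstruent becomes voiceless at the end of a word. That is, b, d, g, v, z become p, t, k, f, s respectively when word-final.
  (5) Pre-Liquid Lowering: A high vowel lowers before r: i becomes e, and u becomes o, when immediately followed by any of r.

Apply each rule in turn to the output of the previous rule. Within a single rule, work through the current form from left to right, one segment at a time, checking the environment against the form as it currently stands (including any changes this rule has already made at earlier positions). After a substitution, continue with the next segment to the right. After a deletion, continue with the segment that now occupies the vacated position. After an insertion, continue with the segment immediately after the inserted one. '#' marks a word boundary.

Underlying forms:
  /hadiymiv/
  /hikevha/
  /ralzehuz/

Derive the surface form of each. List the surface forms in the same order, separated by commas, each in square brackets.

[adiymif], [igeva], [ralzehus]

/hadiymiv/:
  (1) h-Deletion: [hadiymiv] → [adiymiv]
  (2) Nasal Place Assimilation: no change — [adiymiv]
  (3) Voicing Between Vowels: no change — [adiymiv]
  (4) Final Devoicing: [adiymiv] → [adiymif]
  (5) Pre-Liquid Lowering: no change — [adiymif]
/hikevha/:
  (1) h-Deletion: [hikevha] → [ikeva]
  (2) Nasal Place Assimilation: no change — [ikeva]
  (3) Voicing Between Vowels: [ikeva] → [igeva]
  (4) Final Devoicing: no change — [igeva]
  (5) Pre-Liquid Lowering: no change — [igeva]
/ralzehuz/:
  (1) h-Deletion: no change — [ralzehuz]
  (2) Nasal Place Assimilation: no change — [ralzehuz]
  (3) Voicing Between Vowels: no change — [ralzehuz]
  (4) Final Devoicing: [ralzehuz] → [ralzehus]
  (5) Pre-Liquid Lowering: no change — [ralzehus]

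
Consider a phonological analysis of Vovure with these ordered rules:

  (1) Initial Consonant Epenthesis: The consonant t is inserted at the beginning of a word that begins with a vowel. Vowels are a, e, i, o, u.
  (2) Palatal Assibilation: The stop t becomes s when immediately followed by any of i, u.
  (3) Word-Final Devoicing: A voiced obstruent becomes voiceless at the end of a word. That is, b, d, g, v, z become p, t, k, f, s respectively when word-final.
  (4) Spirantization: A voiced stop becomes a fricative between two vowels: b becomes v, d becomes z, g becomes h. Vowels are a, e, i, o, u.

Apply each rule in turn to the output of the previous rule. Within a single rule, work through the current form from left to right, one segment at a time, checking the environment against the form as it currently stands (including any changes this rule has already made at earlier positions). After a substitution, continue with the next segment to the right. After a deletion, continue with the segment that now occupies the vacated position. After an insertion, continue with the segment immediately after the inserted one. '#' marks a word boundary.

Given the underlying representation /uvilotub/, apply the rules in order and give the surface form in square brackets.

[suvilosup]

(1) Initial Consonant Epenthesis: [uvilotub] → [tuvilotub]
(2) Palatal Assibilation: [tuvilotub] → [suvilosub]
(3) Word-Final Devoicing: [suvilosub] → [suvilosup]
(4) Spirantization: no change — [suvilosup]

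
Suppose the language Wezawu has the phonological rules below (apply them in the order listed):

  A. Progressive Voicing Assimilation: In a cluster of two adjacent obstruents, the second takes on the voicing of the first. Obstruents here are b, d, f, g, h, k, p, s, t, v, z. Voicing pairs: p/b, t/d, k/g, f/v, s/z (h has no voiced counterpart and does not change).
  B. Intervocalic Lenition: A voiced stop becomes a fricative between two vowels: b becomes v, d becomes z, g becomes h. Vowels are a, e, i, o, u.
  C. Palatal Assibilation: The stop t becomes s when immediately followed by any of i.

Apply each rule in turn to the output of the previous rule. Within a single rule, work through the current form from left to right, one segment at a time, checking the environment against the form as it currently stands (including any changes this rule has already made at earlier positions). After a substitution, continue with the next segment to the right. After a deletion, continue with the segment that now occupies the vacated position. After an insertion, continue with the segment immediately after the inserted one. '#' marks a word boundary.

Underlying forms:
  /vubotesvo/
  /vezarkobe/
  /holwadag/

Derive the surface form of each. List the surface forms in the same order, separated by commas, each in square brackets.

/vubotesvo/:
  A Progressive Voicing Assimilation: [vubotesvo] → [vubotesfo]
  B Intervocalic Lenition: [vubotesfo] → [vuvotesfo]
  C Palatal Assibilation: no change — [vuvotesfo]
/vezarkobe/:
  A Progressive Voicing Assimilation: no change — [vezarkobe]
  B Intervocalic Lenition: [vezarkobe] → [vezarkove]
  C Palatal Assibilation: no change — [vezarkove]
/holwadag/:
  A Progressive Voicing Assimilation: no change — [holwadag]
  B Intervocalic Lenition: [holwadag] → [holwazag]
  C Palatal Assibilation: no change — [holwazag]

[vuvotesfo], [vezarkove], [holwazag]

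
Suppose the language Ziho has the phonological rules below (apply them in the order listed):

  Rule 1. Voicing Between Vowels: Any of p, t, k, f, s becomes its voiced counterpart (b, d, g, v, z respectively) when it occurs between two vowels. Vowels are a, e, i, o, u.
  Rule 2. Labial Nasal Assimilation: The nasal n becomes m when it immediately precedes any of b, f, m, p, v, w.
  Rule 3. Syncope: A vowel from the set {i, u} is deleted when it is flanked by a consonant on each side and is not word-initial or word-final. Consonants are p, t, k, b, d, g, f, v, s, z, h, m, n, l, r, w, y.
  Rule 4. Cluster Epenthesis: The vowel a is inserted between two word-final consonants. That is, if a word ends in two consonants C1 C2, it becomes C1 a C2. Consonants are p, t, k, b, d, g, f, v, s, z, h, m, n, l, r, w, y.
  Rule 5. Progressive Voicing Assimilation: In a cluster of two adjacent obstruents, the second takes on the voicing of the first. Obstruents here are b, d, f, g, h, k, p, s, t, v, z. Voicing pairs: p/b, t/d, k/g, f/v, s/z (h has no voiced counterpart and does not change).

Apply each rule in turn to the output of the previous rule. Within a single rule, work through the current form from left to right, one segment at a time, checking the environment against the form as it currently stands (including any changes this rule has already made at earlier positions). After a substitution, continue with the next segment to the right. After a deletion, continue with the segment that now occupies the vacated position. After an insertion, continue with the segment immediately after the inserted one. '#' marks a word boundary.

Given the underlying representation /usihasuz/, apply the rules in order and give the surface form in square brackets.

[uzhazaz]

Rule 1 Voicing Between Vowels: [usihasuz] → [uzihazuz]
Rule 2 Labial Nasal Assimilation: no change — [uzihazuz]
Rule 3 Syncope: [uzihazuz] → [uzhazz]
Rule 4 Cluster Epenthesis: [uzhazz] → [uzhazaz]
Rule 5 Progressive Voicing Assimilation: no change — [uzhazaz]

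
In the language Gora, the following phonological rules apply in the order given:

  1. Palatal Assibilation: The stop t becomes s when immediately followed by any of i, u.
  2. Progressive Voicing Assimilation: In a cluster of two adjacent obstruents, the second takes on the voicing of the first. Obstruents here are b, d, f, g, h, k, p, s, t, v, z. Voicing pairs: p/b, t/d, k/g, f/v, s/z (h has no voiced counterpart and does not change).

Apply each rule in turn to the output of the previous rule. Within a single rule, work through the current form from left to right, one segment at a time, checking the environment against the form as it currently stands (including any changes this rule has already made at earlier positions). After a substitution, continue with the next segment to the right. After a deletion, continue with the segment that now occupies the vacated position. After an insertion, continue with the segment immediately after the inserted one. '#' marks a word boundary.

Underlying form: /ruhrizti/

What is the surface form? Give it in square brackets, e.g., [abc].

1 Palatal Assibilation: [ruhrizti] → [ruhrizsi]
2 Progressive Voicing Assimilation: [ruhrizsi] → [ruhrizzi]

[ruhrizzi]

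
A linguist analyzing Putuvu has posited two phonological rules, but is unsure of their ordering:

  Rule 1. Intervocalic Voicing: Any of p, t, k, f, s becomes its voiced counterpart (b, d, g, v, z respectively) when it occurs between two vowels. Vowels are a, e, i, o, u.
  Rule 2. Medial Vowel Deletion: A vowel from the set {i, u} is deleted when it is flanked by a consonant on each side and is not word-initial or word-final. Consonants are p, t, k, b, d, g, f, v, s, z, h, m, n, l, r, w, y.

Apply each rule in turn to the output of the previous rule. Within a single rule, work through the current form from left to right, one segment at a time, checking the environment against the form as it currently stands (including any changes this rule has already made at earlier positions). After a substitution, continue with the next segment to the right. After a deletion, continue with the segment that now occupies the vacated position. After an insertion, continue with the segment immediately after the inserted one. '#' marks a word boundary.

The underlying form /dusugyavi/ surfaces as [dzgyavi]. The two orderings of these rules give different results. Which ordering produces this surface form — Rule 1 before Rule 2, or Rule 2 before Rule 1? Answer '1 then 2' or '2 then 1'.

Order 1 then 2:
  1 Intervocalic Voicing: [dusugyavi] → [duzugyavi]
  2 Medial Vowel Deletion: [duzugyavi] → [dzgyavi]
  result: [dzgyavi]
Order 2 then 1:
  2 Medial Vowel Deletion: [dusugyavi] → [dsgyavi]
  1 Intervocalic Voicing: no change — [dsgyavi]
  result: [dsgyavi]

1 then 2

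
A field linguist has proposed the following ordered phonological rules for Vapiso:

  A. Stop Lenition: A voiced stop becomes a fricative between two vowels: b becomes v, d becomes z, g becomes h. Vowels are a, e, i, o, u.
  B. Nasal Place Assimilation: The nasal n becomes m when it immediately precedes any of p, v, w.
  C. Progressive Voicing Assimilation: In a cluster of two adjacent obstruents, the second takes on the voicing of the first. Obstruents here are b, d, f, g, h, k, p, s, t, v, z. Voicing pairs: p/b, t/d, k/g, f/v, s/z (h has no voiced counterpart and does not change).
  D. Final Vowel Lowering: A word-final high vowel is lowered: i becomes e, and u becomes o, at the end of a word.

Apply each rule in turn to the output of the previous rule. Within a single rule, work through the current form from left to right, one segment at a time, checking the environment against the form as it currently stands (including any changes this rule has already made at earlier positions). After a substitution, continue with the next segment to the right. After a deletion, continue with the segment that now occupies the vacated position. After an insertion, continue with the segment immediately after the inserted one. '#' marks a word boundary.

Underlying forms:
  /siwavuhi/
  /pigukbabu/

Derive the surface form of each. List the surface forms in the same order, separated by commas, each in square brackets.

/siwavuhi/:
  A Stop Lenition: no change — [siwavuhi]
  B Nasal Place Assimilation: no change — [siwavuhi]
  C Progressive Voicing Assimilation: no change — [siwavuhi]
  D Final Vowel Lowering: [siwavuhi] → [siwavuhe]
/pigukbabu/:
  A Stop Lenition: [pigukbabu] → [pihukbavu]
  B Nasal Place Assimilation: no change — [pihukbavu]
  C Progressive Voicing Assimilation: [pihukbavu] → [pihukpavu]
  D Final Vowel Lowering: [pihukpavu] → [pihukpavo]

[siwavuhe], [pihukpavo]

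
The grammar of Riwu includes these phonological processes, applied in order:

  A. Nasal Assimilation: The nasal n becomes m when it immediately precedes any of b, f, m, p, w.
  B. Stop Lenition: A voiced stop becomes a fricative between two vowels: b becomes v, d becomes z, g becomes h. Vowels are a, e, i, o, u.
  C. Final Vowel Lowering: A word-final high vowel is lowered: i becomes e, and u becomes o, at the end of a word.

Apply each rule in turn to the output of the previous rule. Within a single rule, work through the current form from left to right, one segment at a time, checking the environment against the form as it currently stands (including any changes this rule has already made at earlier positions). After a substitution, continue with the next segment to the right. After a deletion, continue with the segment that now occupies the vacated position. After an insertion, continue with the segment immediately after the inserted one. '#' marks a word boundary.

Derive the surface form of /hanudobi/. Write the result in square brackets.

[hanuzove]

A Nasal Assimilation: no change — [hanudobi]
B Stop Lenition: [hanudobi] → [hanuzovi]
C Final Vowel Lowering: [hanuzovi] → [hanuzove]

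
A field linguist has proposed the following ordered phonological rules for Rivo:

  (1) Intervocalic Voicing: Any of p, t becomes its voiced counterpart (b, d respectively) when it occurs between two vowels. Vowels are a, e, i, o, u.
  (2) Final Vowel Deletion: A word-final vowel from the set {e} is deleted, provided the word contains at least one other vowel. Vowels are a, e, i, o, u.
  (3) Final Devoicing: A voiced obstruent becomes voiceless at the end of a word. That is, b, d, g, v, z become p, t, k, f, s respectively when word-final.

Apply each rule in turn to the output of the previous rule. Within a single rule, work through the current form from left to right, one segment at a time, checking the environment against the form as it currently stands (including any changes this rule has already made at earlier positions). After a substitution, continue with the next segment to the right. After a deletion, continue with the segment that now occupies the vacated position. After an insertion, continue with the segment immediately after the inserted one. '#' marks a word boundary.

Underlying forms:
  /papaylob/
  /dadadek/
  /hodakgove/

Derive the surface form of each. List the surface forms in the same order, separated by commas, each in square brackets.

[pabaylop], [dadadek], [hodakgof]

/papaylob/:
  (1) Intervocalic Voicing: [papaylob] → [pabaylob]
  (2) Final Vowel Deletion: no change — [pabaylob]
  (3) Final Devoicing: [pabaylob] → [pabaylop]
/dadadek/:
  (1) Intervocalic Voicing: no change — [dadadek]
  (2) Final Vowel Deletion: no change — [dadadek]
  (3) Final Devoicing: no change — [dadadek]
/hodakgove/:
  (1) Intervocalic Voicing: no change — [hodakgove]
  (2) Final Vowel Deletion: [hodakgove] → [hodakgov]
  (3) Final Devoicing: [hodakgov] → [hodakgof]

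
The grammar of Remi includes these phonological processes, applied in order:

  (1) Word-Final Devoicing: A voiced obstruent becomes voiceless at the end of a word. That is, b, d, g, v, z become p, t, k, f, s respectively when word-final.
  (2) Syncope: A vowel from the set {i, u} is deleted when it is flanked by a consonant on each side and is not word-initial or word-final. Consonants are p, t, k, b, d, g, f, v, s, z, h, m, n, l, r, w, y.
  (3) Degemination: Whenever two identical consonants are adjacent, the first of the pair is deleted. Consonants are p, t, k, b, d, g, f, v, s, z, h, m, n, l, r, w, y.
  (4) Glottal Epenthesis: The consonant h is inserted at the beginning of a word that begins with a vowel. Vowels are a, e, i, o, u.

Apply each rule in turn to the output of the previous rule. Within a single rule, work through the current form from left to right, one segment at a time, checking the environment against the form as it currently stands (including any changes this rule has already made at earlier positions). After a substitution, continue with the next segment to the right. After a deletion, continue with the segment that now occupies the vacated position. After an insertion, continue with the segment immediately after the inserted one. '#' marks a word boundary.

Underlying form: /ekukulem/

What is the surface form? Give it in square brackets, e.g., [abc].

[heklem]

(1) Word-Final Devoicing: no change — [ekukulem]
(2) Syncope: [ekukulem] → [ekklem]
(3) Degemination: [ekklem] → [eklem]
(4) Glottal Epenthesis: [eklem] → [heklem]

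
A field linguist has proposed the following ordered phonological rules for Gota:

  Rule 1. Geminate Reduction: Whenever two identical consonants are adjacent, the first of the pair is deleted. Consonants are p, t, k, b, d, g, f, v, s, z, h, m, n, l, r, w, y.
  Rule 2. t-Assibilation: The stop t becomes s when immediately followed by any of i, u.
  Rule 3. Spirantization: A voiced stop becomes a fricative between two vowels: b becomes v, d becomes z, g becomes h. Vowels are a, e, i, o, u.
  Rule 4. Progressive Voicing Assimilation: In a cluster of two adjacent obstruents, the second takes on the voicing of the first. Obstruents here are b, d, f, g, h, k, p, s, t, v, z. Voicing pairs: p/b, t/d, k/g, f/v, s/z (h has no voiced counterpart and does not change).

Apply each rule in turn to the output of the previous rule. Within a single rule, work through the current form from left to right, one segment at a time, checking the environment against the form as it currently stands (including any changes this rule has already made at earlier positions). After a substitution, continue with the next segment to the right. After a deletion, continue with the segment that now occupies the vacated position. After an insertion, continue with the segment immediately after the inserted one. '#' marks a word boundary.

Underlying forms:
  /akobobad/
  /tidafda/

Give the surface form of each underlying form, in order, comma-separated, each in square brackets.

/akobobad/:
  Rule 1 Geminate Reduction: no change — [akobobad]
  Rule 2 t-Assibilation: no change — [akobobad]
  Rule 3 Spirantization: [akobobad] → [akovovad]
  Rule 4 Progressive Voicing Assimilation: no change — [akovovad]
/tidafda/:
  Rule 1 Geminate Reduction: no change — [tidafda]
  Rule 2 t-Assibilation: [tidafda] → [sidafda]
  Rule 3 Spirantization: [sidafda] → [sizafda]
  Rule 4 Progressive Voicing Assimilation: [sizafda] → [sizafta]

[akovovad], [sizafta]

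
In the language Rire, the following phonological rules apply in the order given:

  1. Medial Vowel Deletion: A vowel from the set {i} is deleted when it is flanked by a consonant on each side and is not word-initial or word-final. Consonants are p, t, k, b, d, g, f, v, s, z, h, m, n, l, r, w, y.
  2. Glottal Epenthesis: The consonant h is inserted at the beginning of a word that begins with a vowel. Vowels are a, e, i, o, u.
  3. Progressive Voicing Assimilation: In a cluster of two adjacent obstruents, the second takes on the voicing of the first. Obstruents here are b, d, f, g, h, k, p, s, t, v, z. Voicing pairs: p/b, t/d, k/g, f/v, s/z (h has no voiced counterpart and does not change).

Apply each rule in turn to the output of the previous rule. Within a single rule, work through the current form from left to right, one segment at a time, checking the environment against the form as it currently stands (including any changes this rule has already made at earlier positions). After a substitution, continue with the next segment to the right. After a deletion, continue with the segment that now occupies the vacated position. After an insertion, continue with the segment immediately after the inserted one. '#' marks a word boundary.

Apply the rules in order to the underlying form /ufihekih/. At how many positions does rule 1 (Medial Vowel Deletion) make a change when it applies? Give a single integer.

1 Medial Vowel Deletion: [ufihekih] → [ufhekh]
2 Glottal Epenthesis: [ufhekh] → [hufhekh]
3 Progressive Voicing Assimilation: no change — [hufhekh]
Rule 1 changed 2 position(s).

2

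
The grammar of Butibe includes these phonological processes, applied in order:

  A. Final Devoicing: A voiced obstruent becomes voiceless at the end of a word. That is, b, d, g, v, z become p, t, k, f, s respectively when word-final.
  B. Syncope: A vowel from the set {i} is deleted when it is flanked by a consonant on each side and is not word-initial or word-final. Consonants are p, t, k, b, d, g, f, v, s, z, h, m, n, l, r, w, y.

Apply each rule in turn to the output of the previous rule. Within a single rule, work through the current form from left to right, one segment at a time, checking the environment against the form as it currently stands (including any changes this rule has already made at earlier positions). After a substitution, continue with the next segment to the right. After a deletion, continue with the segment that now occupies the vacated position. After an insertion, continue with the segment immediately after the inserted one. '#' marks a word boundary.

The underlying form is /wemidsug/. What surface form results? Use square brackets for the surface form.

[wemdsuk]

A Final Devoicing: [wemidsug] → [wemidsuk]
B Syncope: [wemidsuk] → [wemdsuk]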